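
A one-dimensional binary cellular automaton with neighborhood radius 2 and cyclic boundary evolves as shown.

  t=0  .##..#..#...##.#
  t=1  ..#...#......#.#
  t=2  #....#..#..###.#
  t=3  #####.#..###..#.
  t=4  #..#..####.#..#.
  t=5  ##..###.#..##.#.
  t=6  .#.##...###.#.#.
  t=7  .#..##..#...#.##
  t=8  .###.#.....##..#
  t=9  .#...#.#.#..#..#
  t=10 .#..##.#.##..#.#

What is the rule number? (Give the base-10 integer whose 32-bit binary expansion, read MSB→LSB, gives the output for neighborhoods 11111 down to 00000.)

  #####|.  b31=0 t=3,i=2
  ####.|#  b30=1 t=3,i=3
  ###.#|.  b29=0 t=2,i=13
  ###..|#  b28=1 t=3,i=11
  ##.##|#  b27=1 t=2,i=14
  ##.#.|.  b26=0 t=0,i=14
  ##..#|.  b25=0 t=0,i=3
  ##...|#  b24=1 t=2,i=1
  #.###|#  b23=1 t=3,i=0
  #.##.|.  b22=0 t=0,i=1
  #.#.#|#  b21=1 t=0,i=15
  #.#..|#  b20=1 t=1,i=15
  #..##|#  b19=1 t=2,i=10
  #..#.|.  b18=0 t=0,i=4
  #...#|.  b17=0 t=0,i=10
  #....|#  b16=1 t=1,i=8
  .####|.  b15=0 t=3,i=1
  .###.|.  b14=0 t=2,i=12
  .##.#|#  b13=1 t=0,i=13
  .##..|#  b12=1 t=0,i=2
  .#.##|.  b11=0 t=0,i=0
  .#.#.|.  b10=0 t=1,i=14
  .#..#|#  b9=1 t=0,i=6
  .#...|.  b8=0 t=0,i=9
  ..###|#  b7=1 t=2,i=11
  ..##.|.  b6=0 t=0,i=12
  ..#.#|#  b5=1 t=1,i=13
  ..#..|.  b4=0 t=0,i=5
  ...##|.  b3=0 t=0,i=11
  ...#.|#  b2=1 t=1,i=5
  ....#|#  b1=1 t=1,i=11
  .....|.  b0=0 t=1,i=9
  bits 01011001101110010011001010100110 = 1505309350

1505309350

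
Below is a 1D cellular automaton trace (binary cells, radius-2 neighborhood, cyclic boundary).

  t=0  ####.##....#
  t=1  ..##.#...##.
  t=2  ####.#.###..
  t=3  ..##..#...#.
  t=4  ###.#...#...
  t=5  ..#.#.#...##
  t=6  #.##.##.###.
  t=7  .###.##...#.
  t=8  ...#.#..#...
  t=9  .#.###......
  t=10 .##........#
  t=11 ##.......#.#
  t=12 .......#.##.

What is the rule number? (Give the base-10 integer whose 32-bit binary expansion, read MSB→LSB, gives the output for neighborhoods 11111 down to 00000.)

1649552490

  [31] ##### => .  t=0,i=1
  [30] ####. => #  t=0,i=2
  [29] ###.# => #  t=0,i=3
  [28] ###.. => .  t=2,i=9
  [27] ##.## => .  t=0,i=4
  [26] ##.#. => .  t=1,i=4
  [25] ##..# => #  t=2,i=10
  [24] ##... => .  t=0,i=7
  [23] #.### => .  t=2,i=7
  [22] #.##. => #  t=0,i=5
  [21] #.#.# => .  t=2,i=5
  [20] #.#.. => #  t=1,i=5
  [19] #..## => .  t=2,i=11
  [18] #..#. => .  t=3,i=5
  [17] #...# => #  t=1,i=0
  [16] #.... => .  t=0,i=8
  [15] .#### => .  t=0,i=0
  [14] .###. => .  t=2,i=8
  [13] .##.# => #  t=1,i=3
  [12] .##.. => .  t=0,i=6
  [11] .#.## => #  t=2,i=6
  [10] .#.#. => #  t=5,i=3
  [9] .#..# => .  t=7,i=11
  [8] .#... => .  t=1,i=6
  [7] ..### => .  t=0,i=11
  [6] ..##. => #  t=1,i=2
  [5] ..#.# => #  t=5,i=2
  [4] ..#.. => .  t=3,i=6
  [3] ...## => #  t=0,i=10
  [2] ...#. => .  t=3,i=9
  [1] ....# => #  t=0,i=9
  [0] ..... => .  t=8,i=0
  bits 01100010010100100010110001101010 = 1649552490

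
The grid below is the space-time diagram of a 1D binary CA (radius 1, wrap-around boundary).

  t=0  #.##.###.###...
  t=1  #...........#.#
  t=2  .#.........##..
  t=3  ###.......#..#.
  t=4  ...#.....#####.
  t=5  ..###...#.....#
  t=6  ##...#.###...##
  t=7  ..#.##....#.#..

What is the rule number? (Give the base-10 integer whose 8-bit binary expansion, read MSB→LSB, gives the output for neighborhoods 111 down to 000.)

22

  ### -> .   bit 7 = 0  t=0,i=6
  ##. -> .   bit 6 = 0  t=0,i=3
  #.# -> .   bit 5 = 0  t=0,i=1
  #.. -> #   bit 4 = 1  t=0,i=12
  .## -> .   bit 3 = 0  t=0,i=2
  .#. -> #   bit 2 = 1  t=0,i=0
  ..# -> #   bit 1 = 1  t=0,i=14
  ... -> .   bit 0 = 0  t=0,i=13
  bits 00010110 = 22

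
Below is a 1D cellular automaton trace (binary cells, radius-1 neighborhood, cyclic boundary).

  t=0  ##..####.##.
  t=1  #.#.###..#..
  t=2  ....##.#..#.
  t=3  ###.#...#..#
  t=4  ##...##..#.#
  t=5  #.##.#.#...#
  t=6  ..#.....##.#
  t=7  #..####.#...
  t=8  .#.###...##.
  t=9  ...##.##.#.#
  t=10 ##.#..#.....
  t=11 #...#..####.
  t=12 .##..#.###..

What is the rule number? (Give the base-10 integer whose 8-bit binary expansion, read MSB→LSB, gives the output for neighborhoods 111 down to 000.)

153

  ### -> #   bit 7 = 1  t=0,i=5
  ##. -> .   bit 6 = 0  t=0,i=1
  #.# -> .   bit 5 = 0  t=0,i=8
  #.. -> #   bit 4 = 1  t=0,i=2
  .## -> #   bit 3 = 1  t=0,i=0
  .#. -> .   bit 2 = 0  t=1,i=0
  ..# -> .   bit 1 = 0  t=0,i=3
  ... -> #   bit 0 = 1  t=2,i=0
  bits 10011001 = 153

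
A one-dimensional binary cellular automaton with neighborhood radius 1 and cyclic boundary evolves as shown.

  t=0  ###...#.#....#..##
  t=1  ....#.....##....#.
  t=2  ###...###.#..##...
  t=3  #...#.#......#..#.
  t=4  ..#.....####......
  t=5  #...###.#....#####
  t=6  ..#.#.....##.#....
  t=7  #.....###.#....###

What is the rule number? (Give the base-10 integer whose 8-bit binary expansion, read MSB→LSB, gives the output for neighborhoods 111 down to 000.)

  nb ###: next=.  (t=0,i=0, bit7=0)
  nb ##.: next=.  (t=0,i=2, bit6=0)
  nb #.#: next=.  (t=0,i=7, bit5=0)
  nb #..: next=.  (t=0,i=3, bit4=0)
  nb .##: next=#  (t=0,i=16, bit3=1)
  nb .#.: next=.  (t=0,i=6, bit2=0)
  nb ..#: next=.  (t=0,i=5, bit1=0)
  nb ...: next=#  (t=0,i=4, bit0=1)
  bits 00001001 = 9

9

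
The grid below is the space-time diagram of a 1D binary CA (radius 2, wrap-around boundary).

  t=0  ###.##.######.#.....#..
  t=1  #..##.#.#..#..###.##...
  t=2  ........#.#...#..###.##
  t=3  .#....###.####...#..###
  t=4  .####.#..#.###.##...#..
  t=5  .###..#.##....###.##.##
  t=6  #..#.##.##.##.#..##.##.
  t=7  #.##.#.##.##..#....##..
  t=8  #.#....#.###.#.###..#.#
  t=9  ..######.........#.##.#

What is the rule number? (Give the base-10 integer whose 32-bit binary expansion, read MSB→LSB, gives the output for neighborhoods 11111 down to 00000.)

1482133926

  nb #####: next=.  (t=0,i=9, bit31=0)
  nb ####.: next=#  (t=0,i=11, bit30=1)
  nb ###.#: next=.  (t=0,i=2, bit29=0)
  nb ###..: next=#  (t=3,i=13, bit28=1)
  nb ##.##: next=#  (t=0,i=3, bit27=1)
  nb ##.#.: next=.  (t=0,i=13, bit26=0)
  nb ##..#: next=.  (t=5,i=4, bit25=0)
  nb ##...: next=.  (t=1,i=20, bit24=0)
  nb #.###: next=.  (t=0,i=7, bit23=0)
  nb #.##.: next=#  (t=0,i=4, bit22=1)
  nb #.#.#: next=.  (t=1,i=6, bit21=0)
  nb #.#..: next=#  (t=0,i=14, bit20=1)
  nb #..##: next=.  (t=0,i=22, bit19=0)
  nb #..#.: next=#  (t=1,i=10, bit18=1)
  nb #...#: next=#  (t=1,i=21, bit17=1)
  nb #....: next=#  (t=0,i=16, bit16=1)
  nb .####: next=#  (t=0,i=8, bit15=1)
  nb .###.: next=.  (t=0,i=1, bit14=0)
  nb .##.#: next=.  (t=0,i=5, bit13=0)
  nb .##..: next=#  (t=1,i=19, bit12=1)
  nb .#.##: next=.  (t=4,i=10, bit11=0)
  nb .#.#.: next=.  (t=1,i=7, bit10=0)
  nb .#..#: next=.  (t=0,i=21, bit9=0)
  nb .#...: next=#  (t=0,i=15, bit8=1)
  nb ..###: next=#  (t=0,i=0, bit7=1)
  nb ..##.: next=.  (t=1,i=3, bit6=0)
  nb ..#.#: next=#  (t=2,i=8, bit5=1)
  nb ..#..: next=.  (t=0,i=20, bit4=0)
  nb ...##: next=.  (t=3,i=5, bit3=0)
  nb ...#.: next=#  (t=0,i=19, bit2=1)
  nb ....#: next=#  (t=0,i=18, bit1=1)
  nb .....: next=.  (t=0,i=17, bit0=0)
  bits 01011000010101111001000110100110 = 1482133926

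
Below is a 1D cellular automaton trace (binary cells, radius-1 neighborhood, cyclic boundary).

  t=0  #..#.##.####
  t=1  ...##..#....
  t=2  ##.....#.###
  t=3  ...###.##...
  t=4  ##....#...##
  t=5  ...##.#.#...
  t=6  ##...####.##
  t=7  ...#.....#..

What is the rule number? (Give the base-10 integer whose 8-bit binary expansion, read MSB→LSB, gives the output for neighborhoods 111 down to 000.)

37

  [7] ### => .  t=0,i=9
  [6] ##. => .  t=0,i=0
  [5] #.# => #  t=0,i=4
  [4] #.. => .  t=0,i=1
  [3] .## => .  t=0,i=5
  [2] .#. => #  t=0,i=3
  [1] ..# => .  t=0,i=2
  [0] ... => #  t=1,i=0
  bits 00100101 = 37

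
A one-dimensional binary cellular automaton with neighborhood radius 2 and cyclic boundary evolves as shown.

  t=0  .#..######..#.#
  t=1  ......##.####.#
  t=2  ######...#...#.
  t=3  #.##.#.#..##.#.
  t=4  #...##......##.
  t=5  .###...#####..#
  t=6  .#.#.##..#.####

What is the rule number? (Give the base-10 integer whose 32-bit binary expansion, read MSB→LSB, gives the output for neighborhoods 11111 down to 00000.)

  #####|#  b31=1 t=0,i=6
  ####.|.  b30=0 t=0,i=8
  ###.#|.  b29=0 t=1,i=12
  ###..|#  b28=1 t=0,i=9
  ##.##|.  b27=0 t=1,i=8
  ##.#.|#  b26=1 t=1,i=13
  ##..#|#  b25=1 t=0,i=10
  ##...|.  b24=0 t=2,i=6
  #.###|#  b23=1 t=1,i=9
  #.##.|.  b22=0 t=3,i=2
  #.#.#|#  b21=1 t=0,i=14
  #.#..|.  b20=0 t=0,i=1
  #..##|.  b19=0 t=0,i=3
  #..#.|#  b18=1 t=0,i=11
  #...#|#  b17=1 t=2,i=7
  #....|#  b16=1 t=1,i=1
  .####|.  b15=0 t=0,i=5
  .###.|.  b14=0 t=5,i=2
  .##.#|.  b13=0 t=1,i=7
  .##..|.  b12=0 t=4,i=5
  .#.##|.  b11=0 t=2,i=14
  .#.#.|.  b10=0 t=0,i=0
  .#..#|.  b9=0 t=0,i=2
  .#...|#  b8=1 t=1,i=0
  ..###|.  b7=0 t=0,i=4
  ..##.|.  b6=0 t=1,i=6
  ..#.#|#  b5=1 t=0,i=12
  ..#..|.  b4=0 t=2,i=9
  ...##|#  b3=1 t=1,i=5
  ...#.|.  b2=0 t=2,i=8
  ....#|#  b1=1 t=1,i=4
  .....|#  b0=1 t=1,i=2
  bits 10010110101001110000000100101011 = 2527527211

2527527211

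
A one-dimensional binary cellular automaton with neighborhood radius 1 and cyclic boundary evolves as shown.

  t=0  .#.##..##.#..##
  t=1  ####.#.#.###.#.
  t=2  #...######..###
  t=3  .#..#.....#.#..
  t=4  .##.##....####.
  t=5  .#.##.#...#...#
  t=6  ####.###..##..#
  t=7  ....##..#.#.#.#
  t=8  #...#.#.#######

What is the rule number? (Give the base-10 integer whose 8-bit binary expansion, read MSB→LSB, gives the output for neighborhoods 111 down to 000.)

  nb ###: next=.  (t=1,i=1, bit7=0)
  nb ##.: next=.  (t=0,i=4, bit6=0)
  nb #.#: next=#  (t=0,i=0, bit5=1)
  nb #..: next=#  (t=0,i=5, bit4=1)
  nb .##: next=#  (t=0,i=3, bit3=1)
  nb .#.: next=#  (t=0,i=1, bit2=1)
  nb ..#: next=.  (t=0,i=6, bit1=0)
  nb ...: next=.  (t=2,i=2, bit0=0)
  bits 00111100 = 60

60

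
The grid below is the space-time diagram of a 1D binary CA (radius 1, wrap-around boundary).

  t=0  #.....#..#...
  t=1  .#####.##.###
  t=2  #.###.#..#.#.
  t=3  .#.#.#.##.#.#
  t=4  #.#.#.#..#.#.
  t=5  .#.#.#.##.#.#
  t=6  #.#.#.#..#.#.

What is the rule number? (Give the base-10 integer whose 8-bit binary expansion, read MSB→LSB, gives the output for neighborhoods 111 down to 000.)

  ###|#  b7=1 t=1,i=2
  ##.|.  b6=0 t=1,i=5
  #.#|#  b5=1 t=1,i=0
  #..|#  b4=1 t=0,i=1
  .##|.  b3=0 t=1,i=1
  .#.|.  b2=0 t=0,i=0
  ..#|#  b1=1 t=0,i=5
  ...|#  b0=1 t=0,i=2
  bits 10110011 = 179

179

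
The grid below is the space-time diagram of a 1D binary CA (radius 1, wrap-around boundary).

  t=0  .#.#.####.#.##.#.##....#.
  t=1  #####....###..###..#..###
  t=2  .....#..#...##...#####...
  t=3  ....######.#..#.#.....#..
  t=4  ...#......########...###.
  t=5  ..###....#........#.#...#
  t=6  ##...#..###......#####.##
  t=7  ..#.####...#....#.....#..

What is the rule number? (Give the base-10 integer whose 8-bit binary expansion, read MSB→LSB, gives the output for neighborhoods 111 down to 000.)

54

  [7] ### => .  t=0,i=6
  [6] ##. => .  t=0,i=8
  [5] #.# => #  t=0,i=2
  [4] #.. => #  t=0,i=19
  [3] .## => .  t=0,i=5
  [2] .#. => #  t=0,i=1
  [1] ..# => #  t=0,i=0
  [0] ... => .  t=0,i=20
  bits 00110110 = 54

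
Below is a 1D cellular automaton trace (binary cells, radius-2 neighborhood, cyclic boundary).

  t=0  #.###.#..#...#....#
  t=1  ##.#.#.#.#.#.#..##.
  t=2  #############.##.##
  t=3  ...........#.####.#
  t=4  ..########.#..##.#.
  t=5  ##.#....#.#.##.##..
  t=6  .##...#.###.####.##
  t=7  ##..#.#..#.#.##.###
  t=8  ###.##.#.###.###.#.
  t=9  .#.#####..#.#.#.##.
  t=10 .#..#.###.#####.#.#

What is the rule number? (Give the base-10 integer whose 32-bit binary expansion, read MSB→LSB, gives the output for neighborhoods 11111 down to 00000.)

  [31] ##### => .  t=2,i=0
  [30] ####. => #  t=2,i=11
  [29] ###.# => .  t=0,i=4
  [28] ###.. => #  t=7,i=1
  [27] ##.## => #  t=0,i=1
  [26] ##.#. => #  t=0,i=5
  [25] ##..# => #  t=5,i=17
  [24] ##... => .  t=6,i=3
  [23] #.### => .  t=0,i=2
  [22] #.##. => #  t=1,i=0
  [21] #.#.# => #  t=1,i=3
  [20] #.#.. => .  t=0,i=6
  [19] #..## => #  t=1,i=15
  [18] #..#. => .  t=0,i=8
  [17] #...# => #  t=0,i=11
  [16] #.... => .  t=0,i=15
  [15] .#### => #  t=2,i=18
  [14] .###. => #  t=0,i=3
  [13] .##.# => #  t=0,i=0
  [12] .##.. => .  t=5,i=16
  [11] .#.## => .  t=3,i=12
  [10] .#.#. => #  t=1,i=4
  [9] .#..# => #  t=0,i=7
  [8] .#... => .  t=0,i=10
  [7] ..### => .  t=4,i=2
  [6] ..##. => .  t=0,i=18
  [5] ..#.# => #  t=3,i=11
  [4] ..#.. => #  t=0,i=9
  [3] ...## => #  t=0,i=17
  [2] ...#. => .  t=0,i=12
  [1] ....# => #  t=0,i=16
  [0] ..... => #  t=3,i=2
  bits 01011110011010101110011000111011 = 1584064059

1584064059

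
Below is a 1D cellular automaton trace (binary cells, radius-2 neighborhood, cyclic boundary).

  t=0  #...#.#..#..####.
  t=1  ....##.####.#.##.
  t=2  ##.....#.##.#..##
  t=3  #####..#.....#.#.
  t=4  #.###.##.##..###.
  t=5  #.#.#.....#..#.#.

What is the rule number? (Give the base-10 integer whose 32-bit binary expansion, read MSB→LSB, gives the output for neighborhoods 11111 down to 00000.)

4054128305

  [31] ##### => #  t=3,i=2
  [30] ####. => #  t=0,i=14
  [29] ###.# => #  t=0,i=15
  [28] ###.. => #  t=2,i=1
  [27] ##.## => .  t=1,i=6
  [26] ##.#. => .  t=0,i=16
  [25] ##..# => .  t=3,i=5
  [24] ##... => #  t=1,i=16
  [23] #.### => #  t=1,i=7
  [22] #.##. => .  t=1,i=14
  [21] #.#.# => #  t=1,i=12
  [20] #.#.. => .  t=0,i=0
  [19] #..## => .  t=0,i=11
  [18] #..#. => #  t=0,i=8
  [17] #...# => .  t=0,i=2
  [16] #.... => #  t=1,i=0
  [15] .#### => .  t=0,i=13
  [14] .###. => .  t=4,i=3
  [13] .##.# => .  t=1,i=5
  [12] .##.. => #  t=1,i=15
  [11] .#.## => .  t=1,i=13
  [10] .#.#. => #  t=0,i=5
  [9] .#..# => #  t=0,i=7
  [8] .#... => .  t=0,i=1
  [7] ..### => #  t=0,i=12
  [6] ..##. => .  t=1,i=4
  [5] ..#.# => #  t=0,i=4
  [4] ..#.. => #  t=0,i=9
  [3] ...## => .  t=1,i=3
  [2] ...#. => .  t=0,i=3
  [1] ....# => .  t=1,i=2
  [0] ..... => #  t=1,i=1
  bits 11110001101001010001011010110001 = 4054128305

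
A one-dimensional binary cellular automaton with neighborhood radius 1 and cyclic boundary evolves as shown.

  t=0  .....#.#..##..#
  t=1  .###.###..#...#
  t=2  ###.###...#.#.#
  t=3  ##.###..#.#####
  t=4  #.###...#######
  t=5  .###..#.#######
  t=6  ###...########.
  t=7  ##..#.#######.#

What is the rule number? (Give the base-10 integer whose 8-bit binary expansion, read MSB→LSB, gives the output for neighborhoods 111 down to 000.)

173

  ### -> #   bit 7 = 1  t=1,i=2
  ##. -> .   bit 6 = 0  t=0,i=11
  #.# -> #   bit 5 = 1  t=0,i=6
  #.. -> .   bit 4 = 0  t=0,i=0
  .## -> #   bit 3 = 1  t=0,i=10
  .#. -> #   bit 2 = 1  t=0,i=5
  ..# -> .   bit 1 = 0  t=0,i=4
  ... -> #   bit 0 = 1  t=0,i=1
  bits 10101101 = 173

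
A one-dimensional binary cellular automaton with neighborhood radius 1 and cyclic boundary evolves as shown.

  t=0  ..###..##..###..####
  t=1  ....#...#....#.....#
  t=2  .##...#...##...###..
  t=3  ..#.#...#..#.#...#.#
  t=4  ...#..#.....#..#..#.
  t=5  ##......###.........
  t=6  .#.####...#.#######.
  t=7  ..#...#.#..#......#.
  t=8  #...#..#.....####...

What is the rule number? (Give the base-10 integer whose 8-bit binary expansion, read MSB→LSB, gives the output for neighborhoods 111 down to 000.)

97

  ### -> .   bit 7 = 0  t=0,i=3
  ##. -> #   bit 6 = 1  t=0,i=4
  #.# -> #   bit 5 = 1  t=3,i=3
  #.. -> .   bit 4 = 0  t=0,i=0
  .## -> .   bit 3 = 0  t=0,i=2
  .#. -> .   bit 2 = 0  t=1,i=4
  ..# -> .   bit 1 = 0  t=0,i=1
  ... -> #   bit 0 = 1  t=1,i=1
  bits 01100001 = 97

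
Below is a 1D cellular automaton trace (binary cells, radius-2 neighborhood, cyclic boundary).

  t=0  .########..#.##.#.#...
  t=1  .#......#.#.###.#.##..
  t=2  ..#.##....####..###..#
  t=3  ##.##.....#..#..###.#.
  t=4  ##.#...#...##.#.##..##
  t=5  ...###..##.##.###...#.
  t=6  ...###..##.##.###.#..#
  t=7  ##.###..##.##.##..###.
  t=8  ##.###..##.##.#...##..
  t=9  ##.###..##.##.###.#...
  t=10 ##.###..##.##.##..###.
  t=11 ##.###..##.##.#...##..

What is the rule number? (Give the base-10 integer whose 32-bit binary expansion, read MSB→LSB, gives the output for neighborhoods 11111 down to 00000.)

284584897

  [31] ##### => .  t=0,i=3
  [30] ####. => .  t=0,i=7
  [29] ###.# => .  t=1,i=14
  [28] ###.. => #  t=0,i=8
  [27] ##.## => .  t=3,i=2
  [26] ##.#. => .  t=0,i=15
  [25] ##..# => .  t=0,i=9
  [24] ##... => .  t=1,i=20
  [23] #.### => #  t=1,i=12
  [22] #.##. => #  t=0,i=13
  [21] #.#.# => #  t=0,i=16
  [20] #.#.. => #  t=0,i=18
  [19] #..## => .  t=2,i=15
  [18] #..#. => #  t=0,i=10
  [17] #...# => #  t=1,i=21
  [16] #.... => .  t=0,i=20
  [15] .#### => .  t=0,i=2
  [14] .###. => #  t=1,i=13
  [13] .##.# => #  t=0,i=14
  [12] .##.. => .  t=1,i=19
  [11] .#.## => #  t=0,i=12
  [10] .#.#. => .  t=0,i=17
  [9] .#..# => #  t=2,i=0
  [8] .#... => #  t=0,i=19
  [7] ..### => #  t=0,i=1
  [6] ..##. => #  t=4,i=11
  [5] ..#.# => .  t=0,i=11
  [4] ..#.. => .  t=1,i=1
  [3] ...## => .  t=0,i=0
  [2] ...#. => .  t=1,i=0
  [1] ....# => .  t=0,i=21
  [0] ..... => #  t=1,i=4
  bits 00010000111101100110101111000001 = 284584897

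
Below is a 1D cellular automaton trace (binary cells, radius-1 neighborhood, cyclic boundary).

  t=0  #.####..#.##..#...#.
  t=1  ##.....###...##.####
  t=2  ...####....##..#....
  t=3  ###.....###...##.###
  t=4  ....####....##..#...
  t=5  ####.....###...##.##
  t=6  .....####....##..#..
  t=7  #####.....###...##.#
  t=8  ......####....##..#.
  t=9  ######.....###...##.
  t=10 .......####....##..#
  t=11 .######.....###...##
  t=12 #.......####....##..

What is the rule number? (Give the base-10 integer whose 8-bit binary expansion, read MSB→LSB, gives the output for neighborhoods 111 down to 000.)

  nb ###: next=.  (t=0,i=3, bit7=0)
  nb ##.: next=.  (t=0,i=5, bit6=0)
  nb #.#: next=#  (t=0,i=1, bit5=1)
  nb #..: next=.  (t=0,i=6, bit4=0)
  nb .##: next=.  (t=0,i=2, bit3=0)
  nb .#.: next=#  (t=0,i=0, bit2=1)
  nb ..#: next=#  (t=0,i=7, bit1=1)
  nb ...: next=#  (t=0,i=16, bit0=1)
  bits 00100111 = 39

39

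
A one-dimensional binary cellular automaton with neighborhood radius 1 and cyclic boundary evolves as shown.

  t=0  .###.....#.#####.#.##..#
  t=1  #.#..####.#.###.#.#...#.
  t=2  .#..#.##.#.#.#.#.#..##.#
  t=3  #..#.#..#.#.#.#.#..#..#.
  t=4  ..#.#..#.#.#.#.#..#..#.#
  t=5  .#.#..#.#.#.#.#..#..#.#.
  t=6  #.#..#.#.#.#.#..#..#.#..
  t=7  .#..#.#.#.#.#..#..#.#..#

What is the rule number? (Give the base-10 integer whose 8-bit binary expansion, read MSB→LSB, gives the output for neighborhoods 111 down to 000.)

163

  nb ###: next=#  (t=0,i=2, bit7=1)
  nb ##.: next=.  (t=0,i=3, bit6=0)
  nb #.#: next=#  (t=0,i=0, bit5=1)
  nb #..: next=.  (t=0,i=4, bit4=0)
  nb .##: next=.  (t=0,i=1, bit3=0)
  nb .#.: next=.  (t=0,i=9, bit2=0)
  nb ..#: next=#  (t=0,i=8, bit1=1)
  nb ...: next=#  (t=0,i=5, bit0=1)
  bits 10100011 = 163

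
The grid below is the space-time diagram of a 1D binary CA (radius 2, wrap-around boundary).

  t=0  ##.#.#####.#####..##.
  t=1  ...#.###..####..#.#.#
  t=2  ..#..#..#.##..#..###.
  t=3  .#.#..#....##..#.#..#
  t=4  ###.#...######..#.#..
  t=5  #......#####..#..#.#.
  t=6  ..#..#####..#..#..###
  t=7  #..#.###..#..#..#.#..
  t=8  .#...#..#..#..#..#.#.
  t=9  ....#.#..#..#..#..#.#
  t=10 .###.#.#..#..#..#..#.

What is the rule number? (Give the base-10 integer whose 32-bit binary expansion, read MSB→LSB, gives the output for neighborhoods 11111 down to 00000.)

  nb #####: next=#  (t=0,i=7, bit31=1)
  nb ####.: next=.  (t=0,i=8, bit30=0)
  nb ###.#: next=.  (t=0,i=9, bit29=0)
  nb ###..: next=.  (t=0,i=15, bit28=0)
  nb ##.##: next=#  (t=0,i=10, bit27=1)
  nb ##.#.: next=.  (t=0,i=2, bit26=0)
  nb ##..#: next=#  (t=0,i=16, bit25=1)
  nb ##...: next=#  (t=2,i=20, bit24=1)
  nb #.###: next=#  (t=0,i=5, bit23=1)
  nb #.##.: next=.  (t=0,i=0, bit22=0)
  nb #.#.#: next=#  (t=0,i=3, bit21=1)
  nb #.#..: next=.  (t=1,i=20, bit20=0)
  nb #..##: next=.  (t=0,i=17, bit19=0)
  nb #..#.: next=.  (t=1,i=15, bit18=0)
  nb #...#: next=.  (t=1,i=1, bit17=0)
  nb #....: next=#  (t=3,i=8, bit16=1)
  nb .####: next=#  (t=0,i=6, bit15=1)
  nb .###.: next=.  (t=1,i=6, bit14=0)
  nb .##.#: next=.  (t=0,i=1, bit13=0)
  nb .##..: next=#  (t=2,i=11, bit12=1)
  nb .#.##: next=.  (t=0,i=4, bit11=0)
  nb .#.#.: next=#  (t=1,i=17, bit10=1)
  nb .#..#: next=#  (t=2,i=3, bit9=1)
  nb .#...: next=.  (t=1,i=0, bit8=0)
  nb ..###: next=#  (t=1,i=10, bit7=1)
  nb ..##.: next=#  (t=0,i=18, bit6=1)
  nb ..#.#: next=.  (t=1,i=3, bit5=0)
  nb ..#..: next=.  (t=2,i=2, bit4=0)
  nb ...##: next=#  (t=3,i=10, bit3=1)
  nb ...#.: next=#  (t=1,i=2, bit2=1)
  nb ....#: next=#  (t=3,i=9, bit1=1)
  nb .....: next=.  (t=5,i=3, bit0=0)
  bits 10001011101000011001011011001110 = 2342622926

2342622926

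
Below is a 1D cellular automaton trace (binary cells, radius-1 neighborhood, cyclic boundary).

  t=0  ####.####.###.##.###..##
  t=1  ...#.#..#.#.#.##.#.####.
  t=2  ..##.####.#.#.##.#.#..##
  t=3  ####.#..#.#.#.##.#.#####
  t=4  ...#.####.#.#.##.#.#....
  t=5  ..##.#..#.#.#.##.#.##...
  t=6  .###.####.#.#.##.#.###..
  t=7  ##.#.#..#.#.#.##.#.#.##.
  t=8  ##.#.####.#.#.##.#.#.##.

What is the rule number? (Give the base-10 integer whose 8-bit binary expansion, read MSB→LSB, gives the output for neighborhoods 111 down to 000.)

94

  ### -> .   bit 7 = 0  t=0,i=0
  ##. -> #   bit 6 = 1  t=0,i=3
  #.# -> .   bit 5 = 0  t=0,i=4
  #.. -> #   bit 4 = 1  t=0,i=20
  .## -> #   bit 3 = 1  t=0,i=5
  .#. -> #   bit 2 = 1  t=1,i=3
  ..# -> #   bit 1 = 1  t=0,i=21
  ... -> .   bit 0 = 0  t=1,i=0
  bits 01011110 = 94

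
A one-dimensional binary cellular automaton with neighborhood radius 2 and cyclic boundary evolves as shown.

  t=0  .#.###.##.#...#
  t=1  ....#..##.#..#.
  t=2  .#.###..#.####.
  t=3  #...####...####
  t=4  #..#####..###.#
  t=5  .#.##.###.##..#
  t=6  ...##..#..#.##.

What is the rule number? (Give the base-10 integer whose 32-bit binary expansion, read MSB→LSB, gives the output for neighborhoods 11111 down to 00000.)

  ##### -> .   bit 31 = 0  t=3,i=13
  ####. -> #   bit 30 = 1  t=2,i=12
  ###.# -> .   bit 29 = 0  t=0,i=5
  ###.. -> #   bit 28 = 1  t=2,i=5
  ##.## -> .   bit 27 = 0  t=0,i=6
  ##.#. -> .   bit 26 = 0  t=0,i=9
  ##..# -> #   bit 25 = 1  t=2,i=6
  ##... -> .   bit 24 = 0  t=3,i=1
  #.### -> .   bit 23 = 0  t=0,i=3
  #.##. -> #   bit 22 = 1  t=0,i=7
  #.#.# -> .   bit 21 = 0  t=0,i=1
  #.#.. -> #   bit 20 = 1  t=0,i=10
  #..## -> .   bit 19 = 0  t=1,i=6
  #..#. -> #   bit 18 = 1  t=1,i=12
  #...# -> .   bit 17 = 0  t=0,i=12
  #.... -> .   bit 16 = 0  t=1,i=0
  .#### -> #   bit 15 = 1  t=2,i=11
  .###. -> #   bit 14 = 1  t=0,i=4
  .##.# -> #   bit 13 = 1  t=0,i=8
  .##.. -> .   bit 12 = 0  t=4,i=0
  .#.## -> .   bit 11 = 0  t=0,i=2
  .#.#. -> .   bit 10 = 0  t=0,i=0
  .#..# -> #   bit 9 = 1  t=1,i=5
  .#... -> .   bit 8 = 0  t=0,i=11
  ..### -> #   bit 7 = 1  t=3,i=4
  ..##. -> .   bit 6 = 0  t=1,i=7
  ..#.# -> .   bit 5 = 0  t=0,i=14
  ..#.. -> #   bit 4 = 1  t=1,i=4
  ...## -> #   bit 3 = 1  t=3,i=3
  ...#. -> #   bit 2 = 1  t=0,i=13
  ....# -> .   bit 1 = 0  t=1,i=2
  ..... -> #   bit 0 = 1  t=1,i=1
  bits 01010010010101001110001010011101 = 1381294749

1381294749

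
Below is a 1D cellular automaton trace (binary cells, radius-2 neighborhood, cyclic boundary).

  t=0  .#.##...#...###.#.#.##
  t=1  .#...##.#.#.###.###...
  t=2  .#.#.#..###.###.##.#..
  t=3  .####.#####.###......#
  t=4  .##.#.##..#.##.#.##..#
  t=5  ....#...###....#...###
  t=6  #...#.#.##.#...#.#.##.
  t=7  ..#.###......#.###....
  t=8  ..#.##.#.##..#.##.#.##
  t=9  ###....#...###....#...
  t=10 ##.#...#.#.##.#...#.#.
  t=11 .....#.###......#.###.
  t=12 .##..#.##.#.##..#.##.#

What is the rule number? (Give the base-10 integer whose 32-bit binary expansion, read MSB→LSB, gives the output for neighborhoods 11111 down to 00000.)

  [31] ##### => .  t=3,i=8
  [30] ####. => .  t=3,i=3
  [29] ###.# => #  t=0,i=14
  [28] ###.. => .  t=1,i=18
  [27] ##.## => .  t=1,i=15
  [26] ##.#. => .  t=0,i=0
  [25] ##..# => #  t=4,i=8
  [24] ##... => #  t=0,i=5
  [23] #.### => #  t=1,i=12
  [22] #.##. => .  t=0,i=3
  [21] #.#.# => #  t=0,i=1
  [20] #.#.. => .  t=2,i=5
  [19] #..## => #  t=2,i=7
  [18] #..#. => #  t=4,i=9
  [17] #...# => #  t=0,i=6
  [16] #.... => .  t=1,i=20
  [15] .#### => #  t=3,i=2
  [14] .###. => #  t=0,i=13
  [13] .##.# => .  t=0,i=21
  [12] .##.. => .  t=0,i=4
  [11] .#.## => .  t=0,i=2
  [10] .#.#. => #  t=0,i=17
  [9] .#..# => #  t=2,i=6
  [8] .#... => .  t=0,i=9
  [7] ..### => #  t=0,i=12
  [6] ..##. => #  t=1,i=5
  [5] ..#.# => #  t=2,i=1
  [4] ..#.. => #  t=0,i=8
  [3] ...## => .  t=0,i=11
  [2] ...#. => .  t=0,i=7
  [1] ....# => .  t=1,i=21
  [0] ..... => #  t=3,i=17
  bits 00100011101011101100011011110001 = 598656753

598656753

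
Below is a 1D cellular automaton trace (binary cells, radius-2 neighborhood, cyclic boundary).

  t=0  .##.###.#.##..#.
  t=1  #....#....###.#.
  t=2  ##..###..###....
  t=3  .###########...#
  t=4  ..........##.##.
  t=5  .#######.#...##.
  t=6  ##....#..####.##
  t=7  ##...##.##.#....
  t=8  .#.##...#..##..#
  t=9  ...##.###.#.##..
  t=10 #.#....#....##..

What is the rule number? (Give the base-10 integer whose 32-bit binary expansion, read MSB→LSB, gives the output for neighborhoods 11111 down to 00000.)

1381650845

  #####|.  b31=0 t=3,i=3
  ####.|#  b30=1 t=3,i=10
  ###.#|.  b29=0 t=0,i=6
  ###..|#  b28=1 t=2,i=6
  ##.##|.  b27=0 t=0,i=3
  ##.#.|.  b26=0 t=0,i=7
  ##..#|#  b25=1 t=0,i=12
  ##...|.  b24=0 t=2,i=12
  #.###|.  b23=0 t=0,i=4
  #.##.|#  b22=1 t=0,i=10
  #.#.#|.  b21=0 t=0,i=8
  #.#..|#  b20=1 t=1,i=0
  #..##|#  b19=1 t=0,i=0
  #..#.|.  b18=0 t=0,i=13
  #...#|#  b17=1 t=3,i=13
  #....|.  b16=0 t=1,i=2
  .####|.  b15=0 t=3,i=2
  .###.|#  b14=1 t=0,i=5
  .##.#|.  b13=0 t=0,i=2
  .##..|#  b12=1 t=0,i=11
  .#.##|.  b11=0 t=0,i=9
  .#.#.|.  b10=0 t=1,i=15
  .#..#|.  b9=0 t=0,i=15
  .#...|#  b8=1 t=1,i=1
  ..###|#  b7=1 t=1,i=10
  ..##.|.  b6=0 t=0,i=1
  ..#.#|.  b5=0 t=3,i=15
  ..#..|#  b4=1 t=0,i=14
  ...##|#  b3=1 t=1,i=9
  ...#.|#  b2=1 t=1,i=4
  ....#|.  b1=0 t=1,i=3
  .....|#  b0=1 t=4,i=1
  bits 01010010010110100101000110011101 = 1381650845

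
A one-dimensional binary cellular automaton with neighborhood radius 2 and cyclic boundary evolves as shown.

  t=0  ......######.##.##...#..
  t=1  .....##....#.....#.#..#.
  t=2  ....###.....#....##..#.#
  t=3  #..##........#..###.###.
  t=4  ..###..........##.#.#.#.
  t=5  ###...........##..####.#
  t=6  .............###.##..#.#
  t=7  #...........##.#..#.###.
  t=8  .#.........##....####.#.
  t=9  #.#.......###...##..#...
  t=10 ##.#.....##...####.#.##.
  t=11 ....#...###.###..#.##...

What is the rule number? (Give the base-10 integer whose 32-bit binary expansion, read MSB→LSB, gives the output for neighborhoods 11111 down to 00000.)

  #####|.  b31=0 t=0,i=8
  ####.|.  b30=0 t=0,i=10
  ###.#|#  b29=1 t=0,i=11
  ###..|.  b28=0 t=2,i=6
  ##.##|.  b27=0 t=0,i=12
  ##.#.|.  b26=0 t=3,i=23
  ##..#|.  b25=0 t=2,i=19
  ##...|.  b24=0 t=0,i=18
  #.###|#  b23=1 t=3,i=20
  #.##.|.  b22=0 t=0,i=13
  #.#.#|#  b21=1 t=4,i=18
  #.#..|.  b20=0 t=1,i=19
  #..##|#  b19=1 t=3,i=2
  #..#.|#  b18=1 t=1,i=21
  #...#|#  b17=1 t=0,i=19
  #....|.  b16=0 t=0,i=23
  .####|.  b15=0 t=0,i=7
  .###.|.  b14=0 t=2,i=5
  .##.#|.  b13=0 t=0,i=14
  .##..|#  b12=1 t=0,i=17
  .#.##|#  b11=1 t=7,i=19
  .#.#.|#  b10=1 t=1,i=18
  .#..#|.  b9=0 t=1,i=20
  .#...|#  b8=1 t=0,i=22
  ..###|#  b7=1 t=0,i=6
  ..##.|#  b6=1 t=1,i=5
  ..#.#|#  b5=1 t=1,i=17
  ..#..|.  b4=0 t=0,i=21
  ...##|#  b3=1 t=0,i=5
  ...#.|.  b2=0 t=0,i=20
  ....#|.  b1=0 t=0,i=4
  .....|.  b0=0 t=0,i=0
  bits 00100000101011100001110111101000 = 548281832

548281832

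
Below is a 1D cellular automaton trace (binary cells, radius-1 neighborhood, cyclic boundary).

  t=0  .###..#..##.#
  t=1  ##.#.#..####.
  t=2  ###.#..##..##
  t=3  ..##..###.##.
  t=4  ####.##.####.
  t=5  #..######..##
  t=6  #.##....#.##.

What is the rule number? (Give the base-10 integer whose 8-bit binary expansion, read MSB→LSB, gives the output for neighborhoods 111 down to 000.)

107

  ### -> .   bit 7 = 0  t=0,i=2
  ##. -> #   bit 6 = 1  t=0,i=3
  #.# -> #   bit 5 = 1  t=0,i=0
  #.. -> .   bit 4 = 0  t=0,i=4
  .## -> #   bit 3 = 1  t=0,i=1
  .#. -> .   bit 2 = 0  t=0,i=6
  ..# -> #   bit 1 = 1  t=0,i=5
  ... -> #   bit 0 = 1  t=3,i=0
  bits 01101011 = 107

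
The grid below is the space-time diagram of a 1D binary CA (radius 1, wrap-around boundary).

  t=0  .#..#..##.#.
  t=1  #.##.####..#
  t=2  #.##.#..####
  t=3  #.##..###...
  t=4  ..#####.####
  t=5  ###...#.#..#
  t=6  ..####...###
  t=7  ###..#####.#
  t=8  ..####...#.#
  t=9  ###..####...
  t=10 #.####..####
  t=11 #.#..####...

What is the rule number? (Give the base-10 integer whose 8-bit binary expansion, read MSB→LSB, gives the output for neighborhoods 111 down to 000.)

  [7] ### => .  t=1,i=6
  [6] ##. => #  t=0,i=8
  [5] #.# => .  t=0,i=9
  [4] #.. => #  t=0,i=2
  [3] .## => #  t=0,i=7
  [2] .#. => .  t=0,i=1
  [1] ..# => #  t=0,i=0
  [0] ... => #  t=3,i=10
  bits 01011011 = 91

91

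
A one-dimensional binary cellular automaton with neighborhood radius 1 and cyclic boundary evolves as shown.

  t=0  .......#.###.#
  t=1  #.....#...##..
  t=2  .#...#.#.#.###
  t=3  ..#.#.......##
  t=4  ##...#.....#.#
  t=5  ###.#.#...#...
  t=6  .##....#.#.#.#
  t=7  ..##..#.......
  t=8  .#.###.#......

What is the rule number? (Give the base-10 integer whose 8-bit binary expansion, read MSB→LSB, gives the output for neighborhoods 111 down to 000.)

  nb ###: next=#  (t=0,i=10, bit7=1)
  nb ##.: next=#  (t=0,i=11, bit6=1)
  nb #.#: next=.  (t=0,i=8, bit5=0)
  nb #..: next=#  (t=0,i=0, bit4=1)
  nb .##: next=.  (t=0,i=9, bit3=0)
  nb .#.: next=.  (t=0,i=7, bit2=0)
  nb ..#: next=#  (t=0,i=6, bit1=1)
  nb ...: next=.  (t=0,i=1, bit0=0)
  bits 11010010 = 210

210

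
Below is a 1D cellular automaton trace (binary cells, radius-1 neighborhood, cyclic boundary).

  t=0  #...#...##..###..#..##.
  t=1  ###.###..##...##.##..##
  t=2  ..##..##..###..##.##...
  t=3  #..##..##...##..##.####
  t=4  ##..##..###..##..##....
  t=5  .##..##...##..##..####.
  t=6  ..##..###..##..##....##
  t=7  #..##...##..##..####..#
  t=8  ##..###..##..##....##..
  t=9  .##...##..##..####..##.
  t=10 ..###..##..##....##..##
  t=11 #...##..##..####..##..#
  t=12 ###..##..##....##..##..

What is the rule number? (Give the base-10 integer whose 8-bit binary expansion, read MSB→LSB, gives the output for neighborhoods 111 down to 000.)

117

  nb ###: next=.  (t=0,i=13, bit7=0)
  nb ##.: next=#  (t=0,i=9, bit6=1)
  nb #.#: next=#  (t=0,i=22, bit5=1)
  nb #..: next=#  (t=0,i=1, bit4=1)
  nb .##: next=.  (t=0,i=8, bit3=0)
  nb .#.: next=#  (t=0,i=0, bit2=1)
  nb ..#: next=.  (t=0,i=3, bit1=0)
  nb ...: next=#  (t=0,i=2, bit0=1)
  bits 01110101 = 117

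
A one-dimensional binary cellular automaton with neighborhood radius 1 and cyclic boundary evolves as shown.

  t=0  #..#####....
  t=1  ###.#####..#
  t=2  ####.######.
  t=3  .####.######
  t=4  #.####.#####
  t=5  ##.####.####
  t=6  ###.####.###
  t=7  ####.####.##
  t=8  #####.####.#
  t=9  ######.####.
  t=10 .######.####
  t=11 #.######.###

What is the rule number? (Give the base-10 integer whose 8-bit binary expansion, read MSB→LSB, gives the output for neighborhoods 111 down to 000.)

246

  nb ###: next=#  (t=0,i=4, bit7=1)
  nb ##.: next=#  (t=0,i=7, bit6=1)
  nb #.#: next=#  (t=1,i=3, bit5=1)
  nb #..: next=#  (t=0,i=1, bit4=1)
  nb .##: next=.  (t=0,i=3, bit3=0)
  nb .#.: next=#  (t=0,i=0, bit2=1)
  nb ..#: next=#  (t=0,i=2, bit1=1)
  nb ...: next=.  (t=0,i=9, bit0=0)
  bits 11110110 = 246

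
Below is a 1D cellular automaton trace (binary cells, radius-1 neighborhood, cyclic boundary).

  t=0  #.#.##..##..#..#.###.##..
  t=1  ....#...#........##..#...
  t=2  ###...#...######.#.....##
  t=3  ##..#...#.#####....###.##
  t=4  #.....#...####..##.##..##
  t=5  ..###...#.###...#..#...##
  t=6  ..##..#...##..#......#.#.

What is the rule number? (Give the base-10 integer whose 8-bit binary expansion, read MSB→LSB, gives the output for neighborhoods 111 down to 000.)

  ### -> #   bit 7 = 1  t=0,i=18
  ##. -> .   bit 6 = 0  t=0,i=5
  #.# -> .   bit 5 = 0  t=0,i=1
  #.. -> .   bit 4 = 0  t=0,i=6
  .## -> #   bit 3 = 1  t=0,i=4
  .#. -> .   bit 2 = 0  t=0,i=0
  ..# -> .   bit 1 = 0  t=0,i=7
  ... -> #   bit 0 = 1  t=1,i=0
  bits 10001001 = 137

137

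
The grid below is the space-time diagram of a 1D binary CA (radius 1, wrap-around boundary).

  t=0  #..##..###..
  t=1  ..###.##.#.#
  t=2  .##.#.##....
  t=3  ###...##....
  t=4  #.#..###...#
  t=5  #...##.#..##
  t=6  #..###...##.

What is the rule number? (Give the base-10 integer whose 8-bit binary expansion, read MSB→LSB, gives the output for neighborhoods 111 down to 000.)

74

  [7] ### => .  t=0,i=8
  [6] ##. => #  t=0,i=4
  [5] #.# => .  t=1,i=5
  [4] #.. => .  t=0,i=1
  [3] .## => #  t=0,i=3
  [2] .#. => .  t=0,i=0
  [1] ..# => #  t=0,i=2
  [0] ... => .  t=2,i=9
  bits 01001010 = 74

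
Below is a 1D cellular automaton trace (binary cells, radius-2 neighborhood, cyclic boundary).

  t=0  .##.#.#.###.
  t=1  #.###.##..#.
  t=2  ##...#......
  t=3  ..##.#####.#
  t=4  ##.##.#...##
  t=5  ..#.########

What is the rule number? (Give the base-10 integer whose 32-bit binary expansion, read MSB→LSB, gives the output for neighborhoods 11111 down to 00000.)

490449817

  ##### -> .   bit 31 = 0  t=3,i=7
  ####. -> .   bit 30 = 0  t=3,i=8
  ###.# -> .   bit 29 = 0  t=1,i=4
  ###.. -> #   bit 28 = 1  t=0,i=10
  ##.## -> #   bit 27 = 1  t=1,i=5
  ##.#. -> #   bit 26 = 1  t=0,i=3
  ##..# -> .   bit 25 = 0  t=0,i=11
  ##... -> #   bit 24 = 1  t=2,i=2
  #.### -> .   bit 23 = 0  t=0,i=8
  #.##. -> .   bit 22 = 0  t=1,i=6
  #.#.# -> #   bit 21 = 1  t=0,i=4
  #.#.. -> #   bit 20 = 1  t=3,i=11
  #..## -> #   bit 19 = 1  t=0,i=0
  #..#. -> .   bit 18 = 0  t=1,i=9
  #...# -> #   bit 17 = 1  t=2,i=3
  #.... -> #   bit 16 = 1  t=2,i=7
  .#### -> #   bit 15 = 1  t=3,i=6
  .###. -> .   bit 14 = 0  t=0,i=9
  .##.# -> #   bit 13 = 1  t=0,i=2
  .##.. -> .   bit 12 = 0  t=1,i=7
  .#.## -> #   bit 11 = 1  t=0,i=7
  .#.#. -> .   bit 10 = 0  t=0,i=5
  .#..# -> #   bit 9 = 1  t=3,i=0
  .#... -> #   bit 8 = 1  t=2,i=6
  ..### -> #   bit 7 = 1  t=4,i=10
  ..##. -> .   bit 6 = 0  t=0,i=1
  ..#.# -> .   bit 5 = 0  t=1,i=10
  ..#.. -> #   bit 4 = 1  t=2,i=5
  ...## -> #   bit 3 = 1  t=2,i=11
  ...#. -> .   bit 2 = 0  t=2,i=4
  ....# -> .   bit 1 = 0  t=2,i=10
  ..... -> #   bit 0 = 1  t=2,i=8
  bits 00011101001110111010101110011001 = 490449817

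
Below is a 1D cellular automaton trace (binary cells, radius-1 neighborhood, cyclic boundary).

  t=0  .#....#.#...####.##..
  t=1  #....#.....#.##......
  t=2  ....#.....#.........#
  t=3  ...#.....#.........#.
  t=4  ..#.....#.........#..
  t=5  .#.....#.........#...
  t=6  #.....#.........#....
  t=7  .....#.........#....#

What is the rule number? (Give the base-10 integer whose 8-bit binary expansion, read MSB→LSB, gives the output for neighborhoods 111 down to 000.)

  ###|#  b7=1 t=0,i=13
  ##.|.  b6=0 t=0,i=15
  #.#|.  b5=0 t=0,i=7
  #..|.  b4=0 t=0,i=2
  .##|.  b3=0 t=0,i=12
  .#.|.  b2=0 t=0,i=1
  ..#|#  b1=1 t=0,i=0
  ...|.  b0=0 t=0,i=3
  bits 10000010 = 130

130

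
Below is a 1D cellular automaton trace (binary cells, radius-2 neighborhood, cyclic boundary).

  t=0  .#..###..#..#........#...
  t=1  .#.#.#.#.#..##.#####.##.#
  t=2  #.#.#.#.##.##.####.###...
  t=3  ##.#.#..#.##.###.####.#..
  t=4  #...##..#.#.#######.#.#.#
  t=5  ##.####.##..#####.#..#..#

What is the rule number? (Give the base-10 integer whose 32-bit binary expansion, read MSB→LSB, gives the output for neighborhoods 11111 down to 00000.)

2883114363

  ##### -> #   bit 31 = 1  t=1,i=17
  ####. -> .   bit 30 = 0  t=1,i=18
  ###.# -> #   bit 29 = 1  t=1,i=19
  ###.. -> .   bit 28 = 0  t=0,i=6
  ##.## -> #   bit 27 = 1  t=1,i=14
  ##.#. -> .   bit 26 = 0  t=1,i=23
  ##..# -> #   bit 25 = 1  t=0,i=7
  ##... -> #   bit 24 = 1  t=2,i=22
  #.### -> #   bit 23 = 1  t=1,i=15
  #.##. -> #   bit 22 = 1  t=1,i=21
  #.#.# -> .   bit 21 = 0  t=1,i=1
  #.#.. -> #   bit 20 = 1  t=1,i=9
  #..## -> #   bit 19 = 1  t=0,i=3
  #..#. -> .   bit 18 = 0  t=0,i=8
  #...# -> .   bit 17 = 0  t=2,i=23
  #.... -> .   bit 16 = 0  t=0,i=14
  .#### -> #   bit 15 = 1  t=1,i=16
  .###. -> #   bit 14 = 1  t=0,i=5
  .##.# -> .   bit 13 = 0  t=1,i=13
  .##.. -> #   bit 12 = 1  t=4,i=0
  .#.## -> .   bit 11 = 0  t=2,i=7
  .#.#. -> #   bit 10 = 1  t=1,i=0
  .#..# -> .   bit 9 = 0  t=0,i=2
  .#... -> #   bit 8 = 1  t=0,i=13
  ..### -> .   bit 7 = 0  t=0,i=4
  ..##. -> #   bit 6 = 1  t=1,i=12
  ..#.# -> #   bit 5 = 1  t=2,i=0
  ..#.. -> #   bit 4 = 1  t=0,i=1
  ...## -> #   bit 3 = 1  t=4,i=3
  ...#. -> .   bit 2 = 0  t=0,i=0
  ....# -> #   bit 1 = 1  t=0,i=19
  ..... -> #   bit 0 = 1  t=0,i=15
  bits 10101011110110001101010101111011 = 2883114363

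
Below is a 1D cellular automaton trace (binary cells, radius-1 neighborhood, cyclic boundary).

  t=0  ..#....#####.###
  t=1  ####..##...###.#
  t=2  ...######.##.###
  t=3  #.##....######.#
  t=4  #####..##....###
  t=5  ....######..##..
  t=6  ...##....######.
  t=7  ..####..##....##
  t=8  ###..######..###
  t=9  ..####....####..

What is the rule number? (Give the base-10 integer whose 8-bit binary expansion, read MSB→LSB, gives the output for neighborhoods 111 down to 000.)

126

  ###|.  b7=0 t=0,i=8
  ##.|#  b6=1 t=0,i=11
  #.#|#  b5=1 t=0,i=12
  #..|#  b4=1 t=0,i=0
  .##|#  b3=1 t=0,i=7
  .#.|#  b2=1 t=0,i=2
  ..#|#  b1=1 t=0,i=1
  ...|.  b0=0 t=0,i=4
  bits 01111110 = 126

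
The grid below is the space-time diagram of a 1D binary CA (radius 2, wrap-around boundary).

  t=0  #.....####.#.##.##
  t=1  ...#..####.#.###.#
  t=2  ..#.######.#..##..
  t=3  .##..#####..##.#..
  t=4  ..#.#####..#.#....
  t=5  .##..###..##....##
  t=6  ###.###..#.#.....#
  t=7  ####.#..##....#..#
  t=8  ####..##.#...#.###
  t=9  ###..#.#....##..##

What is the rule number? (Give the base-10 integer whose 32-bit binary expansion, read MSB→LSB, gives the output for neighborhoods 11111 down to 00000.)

  [31] ##### => #  t=2,i=6
  [30] ####. => #  t=0,i=8
  [29] ###.# => #  t=0,i=9
  [28] ###.. => .  t=0,i=0
  [27] ##.## => #  t=0,i=15
  [26] ##.#. => .  t=0,i=10
  [25] ##..# => .  t=3,i=3
  [24] ##... => .  t=0,i=1
  [23] #.### => .  t=0,i=16
  [22] #.##. => #  t=0,i=13
  [21] #.#.# => #  t=0,i=11
  [20] #.#.. => .  t=1,i=17
  [19] #..## => #  t=1,i=5
  [18] #..#. => #  t=4,i=10
  [17] #...# => .  t=1,i=1
  [16] #.... => .  t=0,i=2
  [15] .#### => #  t=0,i=7
  [14] .###. => #  t=0,i=17
  [13] .##.# => #  t=0,i=14
  [12] .##.. => #  t=2,i=15
  [11] .#.## => .  t=0,i=12
  [10] .#.#. => .  t=4,i=12
  [9] .#..# => #  t=1,i=4
  [8] .#... => .  t=1,i=0
  [7] ..### => #  t=0,i=6
  [6] ..##. => .  t=2,i=14
  [5] ..#.# => #  t=2,i=2
  [4] ..#.. => .  t=1,i=3
  [3] ...## => .  t=0,i=5
  [2] ...#. => #  t=1,i=2
  [1] ....# => .  t=0,i=4
  [0] ..... => #  t=0,i=3
  bits 11101000011011001111001010100101 = 3899454117

3899454117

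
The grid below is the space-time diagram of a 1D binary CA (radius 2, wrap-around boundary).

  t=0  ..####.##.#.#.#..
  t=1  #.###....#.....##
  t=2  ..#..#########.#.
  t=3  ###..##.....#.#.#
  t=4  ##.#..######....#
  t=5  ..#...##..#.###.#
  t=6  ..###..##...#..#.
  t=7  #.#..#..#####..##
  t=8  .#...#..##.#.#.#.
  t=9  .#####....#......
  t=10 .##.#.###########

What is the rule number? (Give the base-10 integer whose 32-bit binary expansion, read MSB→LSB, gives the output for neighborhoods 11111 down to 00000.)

  [31] ##### => .  t=2,i=7
  [30] ####. => #  t=0,i=4
  [29] ###.# => .  t=0,i=5
  [28] ###.. => .  t=1,i=4
  [27] ##.## => .  t=0,i=6
  [26] ##.#. => #  t=0,i=9
  [25] ##..# => #  t=3,i=3
  [24] ##... => #  t=1,i=5
  [23] #.### => #  t=1,i=2
  [22] #.##. => .  t=0,i=7
  [21] #.#.# => .  t=0,i=10
  [20] #.#.. => .  t=0,i=14
  [19] #..## => .  t=2,i=4
  [18] #..#. => .  t=5,i=1
  [17] #...# => #  t=2,i=0
  [16] #.... => #  t=0,i=16
  [15] .#### => #  t=0,i=3
  [14] .###. => .  t=1,i=3
  [13] .##.# => .  t=0,i=8
  [12] .##.. => #  t=3,i=6
  [11] .#.## => .  t=3,i=15
  [10] .#.#. => .  t=0,i=11
  [9] .#..# => .  t=2,i=3
  [8] .#... => #  t=0,i=15
  [7] ..### => #  t=0,i=2
  [6] ..##. => .  t=3,i=5
  [5] ..#.# => .  t=3,i=12
  [4] ..#.. => #  t=1,i=9
  [3] ...## => .  t=0,i=1
  [2] ...#. => #  t=1,i=8
  [1] ....# => #  t=0,i=0
  [0] ..... => #  t=1,i=12
  bits 01000111100000111001000110010111 = 1199804823

1199804823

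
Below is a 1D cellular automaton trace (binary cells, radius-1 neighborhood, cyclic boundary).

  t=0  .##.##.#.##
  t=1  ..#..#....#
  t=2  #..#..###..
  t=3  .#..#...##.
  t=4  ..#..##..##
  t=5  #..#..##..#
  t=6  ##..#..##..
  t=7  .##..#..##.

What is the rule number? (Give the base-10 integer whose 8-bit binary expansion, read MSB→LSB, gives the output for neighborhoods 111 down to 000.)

  ###|.  b7=0 t=2,i=7
  ##.|#  b6=1 t=0,i=2
  #.#|.  b5=0 t=0,i=0
  #..|#  b4=1 t=1,i=0
  .##|.  b3=0 t=0,i=1
  .#.|.  b2=0 t=0,i=7
  ..#|.  b1=0 t=1,i=1
  ...|#  b0=1 t=1,i=7
  bits 01010001 = 81

81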